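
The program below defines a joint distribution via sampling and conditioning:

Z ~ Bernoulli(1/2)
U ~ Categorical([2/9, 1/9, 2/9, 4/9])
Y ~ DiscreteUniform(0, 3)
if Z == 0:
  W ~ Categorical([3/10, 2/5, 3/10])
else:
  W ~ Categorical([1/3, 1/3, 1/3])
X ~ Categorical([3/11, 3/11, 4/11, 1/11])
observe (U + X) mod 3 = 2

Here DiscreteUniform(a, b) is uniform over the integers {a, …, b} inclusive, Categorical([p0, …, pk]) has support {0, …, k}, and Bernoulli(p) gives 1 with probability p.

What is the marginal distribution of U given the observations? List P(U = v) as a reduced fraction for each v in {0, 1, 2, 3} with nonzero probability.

P(U=0) = 8/35, P(U=1) = 3/35, P(U=2) = 8/35, P(U=3) = 16/35

Enumerate traces; 120 have nonzero weight after conditioning:
  (Z=0, U=0, Y=0, W=0, X=2) weight 1/330
  (Z=0, U=0, Y=0, W=1, X=2) weight 2/495
  (Z=0, U=0, Y=0, W=2, X=2) weight 1/330
  (Z=0, U=0, Y=1, W=0, X=2) weight 1/330
  (Z=0, U=0, Y=1, W=1, X=2) weight 2/495
  (Z=0, U=0, Y=1, W=2, X=2) weight 1/330
  (Z=0, U=0, Y=2, W=0, X=2) weight 1/330
  (Z=0, U=0, Y=2, W=1, X=2) weight 2/495
  (Z=0, U=1, Y=0, W=0, X=1) weight 1/880
  (Z=0, U=2, Y=0, W=0, X=0) weight 1/440
  … 110 more
Group by U:
  weight(U=0) = 8/99
  weight(U=1) = 1/33
  weight(U=2) = 8/99
  weight(U=3) = 16/99
Total weight = 8/99 + 1/33 + 8/99 + 16/99 = 35/99
P(U=0 | obs) = 8/99 / 35/99 = 8/35
P(U=1 | obs) = 1/33 / 35/99 = 3/35
P(U=2 | obs) = 8/99 / 35/99 = 8/35
P(U=3 | obs) = 16/99 / 35/99 = 16/35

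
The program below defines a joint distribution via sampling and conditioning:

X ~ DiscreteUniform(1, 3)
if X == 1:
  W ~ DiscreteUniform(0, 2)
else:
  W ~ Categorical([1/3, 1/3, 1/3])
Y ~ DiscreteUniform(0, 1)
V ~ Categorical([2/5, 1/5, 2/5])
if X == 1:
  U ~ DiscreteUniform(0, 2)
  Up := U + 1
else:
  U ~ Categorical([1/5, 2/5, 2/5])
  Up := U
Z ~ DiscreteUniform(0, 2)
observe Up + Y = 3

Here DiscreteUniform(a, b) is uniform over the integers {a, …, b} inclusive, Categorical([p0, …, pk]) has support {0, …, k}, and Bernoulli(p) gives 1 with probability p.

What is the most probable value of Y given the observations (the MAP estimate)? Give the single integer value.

argmax_v P(Y = v | obs) = 1

Enumerate traces; 108 have nonzero weight after conditioning:
  (X=1, W=0, Y=0, V=0, U=2, Z=0) weight 1/405
  (X=1, W=0, Y=0, V=0, U=2, Z=1) weight 1/405
  (X=1, W=0, Y=0, V=0, U=2, Z=2) weight 1/405
  (X=1, W=0, Y=0, V=1, U=2, Z=0) weight 1/810
  (X=1, W=0, Y=0, V=1, U=2, Z=1) weight 1/810
  (X=1, W=0, Y=0, V=1, U=2, Z=2) weight 1/810
  (X=1, W=0, Y=0, V=2, U=2, Z=0) weight 1/405
  (X=1, W=0, Y=0, V=2, U=2, Z=1) weight 1/405
  (X=1, W=0, Y=1, V=0, U=1, Z=0) weight 1/405
  … 99 more
Group by Y:
  weight(Y=0) = 1/18
  weight(Y=1) = 17/90
Total weight = 1/18 + 17/90 = 11/45
P(Y=0 | obs) = 1/18 / 11/45 = 5/22
P(Y=1 | obs) = 17/90 / 11/45 = 17/22
argmax = 1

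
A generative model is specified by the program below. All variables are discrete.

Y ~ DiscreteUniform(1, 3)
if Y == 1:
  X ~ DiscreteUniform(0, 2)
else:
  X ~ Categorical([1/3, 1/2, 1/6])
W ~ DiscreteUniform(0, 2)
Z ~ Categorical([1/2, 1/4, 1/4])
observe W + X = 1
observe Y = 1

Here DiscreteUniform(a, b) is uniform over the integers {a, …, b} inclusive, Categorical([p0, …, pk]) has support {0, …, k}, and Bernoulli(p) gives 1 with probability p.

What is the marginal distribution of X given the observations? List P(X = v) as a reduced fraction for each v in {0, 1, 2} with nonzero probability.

Enumerate traces; 6 have nonzero weight after conditioning:
  (Y=1, X=0, W=1, Z=0) weight 1/54
  (Y=1, X=0, W=1, Z=1) weight 1/108
  (Y=1, X=0, W=1, Z=2) weight 1/108
  (Y=1, X=1, W=0, Z=0) weight 1/54
  (Y=1, X=1, W=0, Z=1) weight 1/108
  (Y=1, X=1, W=0, Z=2) weight 1/108
Group by X:
  weight(X=0) = 1/27
  weight(X=1) = 1/27
Total weight = 1/27 + 1/27 = 2/27
P(X=0 | obs) = 1/27 / 2/27 = 1/2
P(X=1 | obs) = 1/27 / 2/27 = 1/2

P(X=0) = 1/2, P(X=1) = 1/2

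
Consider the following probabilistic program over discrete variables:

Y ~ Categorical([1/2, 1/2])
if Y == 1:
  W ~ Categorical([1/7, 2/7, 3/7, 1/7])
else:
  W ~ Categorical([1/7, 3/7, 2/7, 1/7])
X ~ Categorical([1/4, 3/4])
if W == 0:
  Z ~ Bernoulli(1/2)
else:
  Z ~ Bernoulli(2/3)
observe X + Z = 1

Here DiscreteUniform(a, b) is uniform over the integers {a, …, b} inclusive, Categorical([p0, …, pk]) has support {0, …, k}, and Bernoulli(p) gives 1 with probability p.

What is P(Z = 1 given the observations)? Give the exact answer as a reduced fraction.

P(Z = 1 | obs) = 3/8

Enumerate traces; 16 have nonzero weight after conditioning:
  (Y=0, W=0, X=0, Z=1) weight 1/112
  (Y=0, W=0, X=1, Z=0) weight 3/112
  (Y=0, W=1, X=0, Z=1) weight 1/28
  (Y=0, W=1, X=1, Z=0) weight 3/56
  (Y=0, W=2, X=0, Z=1) weight 1/42
  (Y=0, W=2, X=1, Z=0) weight 1/28
  (Y=0, W=3, X=0, Z=1) weight 1/84
  (Y=0, W=3, X=1, Z=0) weight 1/56
  … 8 more
Group by Z:
  weight(Z=0) = 15/56
  weight(Z=1) = 9/56
Total weight = 15/56 + 9/56 = 3/7
P(Z=0 | obs) = 15/56 / 3/7 = 5/8
P(Z=1 | obs) = 9/56 / 3/7 = 3/8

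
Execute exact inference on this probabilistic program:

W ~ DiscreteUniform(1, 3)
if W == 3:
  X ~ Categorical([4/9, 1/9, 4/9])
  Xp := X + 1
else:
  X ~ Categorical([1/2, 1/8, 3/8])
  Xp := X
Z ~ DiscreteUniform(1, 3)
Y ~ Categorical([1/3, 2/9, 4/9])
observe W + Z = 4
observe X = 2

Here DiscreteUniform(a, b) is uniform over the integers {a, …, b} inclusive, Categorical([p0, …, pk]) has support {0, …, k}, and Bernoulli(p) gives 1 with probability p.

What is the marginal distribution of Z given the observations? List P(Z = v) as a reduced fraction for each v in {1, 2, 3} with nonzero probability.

Enumerate traces; 9 have nonzero weight after conditioning:
  (W=1, X=2, Z=3, Y=0) weight 1/72
  (W=1, X=2, Z=3, Y=1) weight 1/108
  (W=1, X=2, Z=3, Y=2) weight 1/54
  (W=2, X=2, Z=2, Y=0) weight 1/72
  (W=2, X=2, Z=2, Y=1) weight 1/108
  (W=2, X=2, Z=2, Y=2) weight 1/54
  (W=3, X=2, Z=1, Y=0) weight 4/243
  (W=3, X=2, Z=1, Y=1) weight 8/729
  … 1 more
Group by Z:
  weight(Z=1) = 4/81
  weight(Z=2) = 1/24
  weight(Z=3) = 1/24
Total weight = 4/81 + 1/24 + 1/24 = 43/324
P(Z=1 | obs) = 4/81 / 43/324 = 16/43
P(Z=2 | obs) = 1/24 / 43/324 = 27/86
P(Z=3 | obs) = 1/24 / 43/324 = 27/86

P(Z=1) = 16/43, P(Z=2) = 27/86, P(Z=3) = 27/86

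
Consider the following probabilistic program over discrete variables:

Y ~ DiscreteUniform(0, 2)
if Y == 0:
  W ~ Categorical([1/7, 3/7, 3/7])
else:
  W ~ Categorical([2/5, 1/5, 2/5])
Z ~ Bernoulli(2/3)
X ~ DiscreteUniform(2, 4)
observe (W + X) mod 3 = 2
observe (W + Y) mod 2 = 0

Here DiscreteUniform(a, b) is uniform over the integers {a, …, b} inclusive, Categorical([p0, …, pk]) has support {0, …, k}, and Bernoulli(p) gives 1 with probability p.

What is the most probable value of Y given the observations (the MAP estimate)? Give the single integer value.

argmax_v P(Y = v | obs) = 2

Enumerate traces; 10 have nonzero weight after conditioning:
  (Y=0, W=0, Z=0, X=2) weight 1/189
  (Y=0, W=0, Z=1, X=2) weight 2/189
  (Y=0, W=2, Z=0, X=3) weight 1/63
  (Y=0, W=2, Z=1, X=3) weight 2/63
  (Y=1, W=1, Z=0, X=4) weight 1/135
  (Y=1, W=1, Z=1, X=4) weight 2/135
  (Y=2, W=0, Z=0, X=2) weight 2/135
  (Y=2, W=0, Z=1, X=2) weight 4/135
  … 2 more
Group by Y:
  weight(Y=0) = 4/63
  weight(Y=1) = 1/45
  weight(Y=2) = 4/45
Total weight = 4/63 + 1/45 + 4/45 = 11/63
P(Y=0 | obs) = 4/63 / 11/63 = 4/11
P(Y=1 | obs) = 1/45 / 11/63 = 7/55
P(Y=2 | obs) = 4/45 / 11/63 = 28/55
argmax = 2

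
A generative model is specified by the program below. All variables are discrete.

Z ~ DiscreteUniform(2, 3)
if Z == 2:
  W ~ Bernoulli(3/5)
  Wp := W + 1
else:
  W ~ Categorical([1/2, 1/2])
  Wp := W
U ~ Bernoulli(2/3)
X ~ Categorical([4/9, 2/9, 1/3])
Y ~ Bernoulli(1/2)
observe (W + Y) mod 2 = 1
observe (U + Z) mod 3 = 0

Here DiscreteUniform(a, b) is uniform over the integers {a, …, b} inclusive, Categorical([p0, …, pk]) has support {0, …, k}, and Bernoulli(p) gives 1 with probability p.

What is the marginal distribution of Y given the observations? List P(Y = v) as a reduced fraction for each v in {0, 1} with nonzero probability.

P(Y=0) = 17/30, P(Y=1) = 13/30

Enumerate traces; 12 have nonzero weight after conditioning:
  (Z=2, W=0, U=1, X=0, Y=1) weight 4/135
  (Z=2, W=0, U=1, X=1, Y=1) weight 2/135
  (Z=2, W=0, U=1, X=2, Y=1) weight 1/45
  (Z=2, W=1, U=1, X=0, Y=0) weight 2/45
  (Z=2, W=1, U=1, X=1, Y=0) weight 1/45
  (Z=2, W=1, U=1, X=2, Y=0) weight 1/30
  (Z=3, W=0, U=0, X=0, Y=1) weight 1/54
  (Z=3, W=0, U=0, X=1, Y=1) weight 1/108
  … 4 more
Group by Y:
  weight(Y=0) = 17/120
  weight(Y=1) = 13/120
Total weight = 17/120 + 13/120 = 1/4
P(Y=0 | obs) = 17/120 / 1/4 = 17/30
P(Y=1 | obs) = 13/120 / 1/4 = 13/30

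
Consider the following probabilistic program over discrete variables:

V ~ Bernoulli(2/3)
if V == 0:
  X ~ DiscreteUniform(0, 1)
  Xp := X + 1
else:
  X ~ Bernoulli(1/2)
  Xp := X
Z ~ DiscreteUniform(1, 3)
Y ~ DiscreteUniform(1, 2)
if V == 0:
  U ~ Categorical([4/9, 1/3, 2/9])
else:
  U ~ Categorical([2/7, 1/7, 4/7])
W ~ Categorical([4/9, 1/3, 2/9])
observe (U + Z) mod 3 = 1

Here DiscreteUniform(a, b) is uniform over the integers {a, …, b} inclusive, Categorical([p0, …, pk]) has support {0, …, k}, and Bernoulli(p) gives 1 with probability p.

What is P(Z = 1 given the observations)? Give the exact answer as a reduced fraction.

P(Z = 1 | obs) = 64/189

Enumerate traces; 72 have nonzero weight after conditioning:
  (V=0, X=0, Z=1, Y=1, U=0, W=0) weight 4/729
  (V=0, X=0, Z=1, Y=1, U=0, W=1) weight 1/243
  (V=0, X=0, Z=1, Y=1, U=0, W=2) weight 2/729
  (V=0, X=0, Z=1, Y=2, U=0, W=0) weight 4/729
  (V=0, X=0, Z=1, Y=2, U=0, W=1) weight 1/243
  (V=0, X=0, Z=1, Y=2, U=0, W=2) weight 2/729
  (V=0, X=0, Z=2, Y=1, U=2, W=0) weight 2/729
  (V=0, X=0, Z=2, Y=1, U=2, W=1) weight 1/486
  (V=0, X=0, Z=3, Y=1, U=1, W=0) weight 1/243
  … 63 more
Group by Z:
  weight(Z=1) = 64/567
  weight(Z=2) = 86/567
  weight(Z=3) = 13/189
Total weight = 64/567 + 86/567 + 13/189 = 1/3
P(Z=1 | obs) = 64/567 / 1/3 = 64/189
P(Z=2 | obs) = 86/567 / 1/3 = 86/189
P(Z=3 | obs) = 13/189 / 1/3 = 13/63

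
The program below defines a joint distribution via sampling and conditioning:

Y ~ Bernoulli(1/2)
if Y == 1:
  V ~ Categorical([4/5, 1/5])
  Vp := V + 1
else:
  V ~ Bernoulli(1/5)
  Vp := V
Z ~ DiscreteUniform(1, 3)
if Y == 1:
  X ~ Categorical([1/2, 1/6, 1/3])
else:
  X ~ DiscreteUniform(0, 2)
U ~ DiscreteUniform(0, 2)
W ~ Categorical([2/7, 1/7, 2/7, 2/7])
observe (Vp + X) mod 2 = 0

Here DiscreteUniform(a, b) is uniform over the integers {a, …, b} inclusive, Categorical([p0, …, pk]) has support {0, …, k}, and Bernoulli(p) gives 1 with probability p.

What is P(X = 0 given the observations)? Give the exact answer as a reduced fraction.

Enumerate traces; 216 have nonzero weight after conditioning:
  (Y=0, V=0, Z=1, X=0, U=0, W=0) weight 4/945
  (Y=0, V=0, Z=1, X=0, U=0, W=1) weight 2/945
  (Y=0, V=0, Z=1, X=0, U=0, W=2) weight 4/945
  (Y=0, V=0, Z=1, X=0, U=0, W=3) weight 4/945
  (Y=0, V=0, Z=1, X=0, U=1, W=0) weight 4/945
  (Y=0, V=0, Z=1, X=0, U=1, W=1) weight 2/945
  (Y=0, V=0, Z=1, X=0, U=1, W=2) weight 4/945
  (Y=0, V=0, Z=1, X=0, U=1, W=3) weight 4/945
  (Y=0, V=0, Z=1, X=2, U=0, W=0) weight 4/945
  (Y=0, V=1, Z=1, X=1, U=0, W=0) weight 1/945
  … 206 more
Group by X:
  weight(X=0) = 11/60
  weight(X=1) = 1/10
  weight(X=2) = 1/6
Total weight = 11/60 + 1/10 + 1/6 = 9/20
P(X=0 | obs) = 11/60 / 9/20 = 11/27
P(X=1 | obs) = 1/10 / 9/20 = 2/9
P(X=2 | obs) = 1/6 / 9/20 = 10/27

P(X = 0 | obs) = 11/27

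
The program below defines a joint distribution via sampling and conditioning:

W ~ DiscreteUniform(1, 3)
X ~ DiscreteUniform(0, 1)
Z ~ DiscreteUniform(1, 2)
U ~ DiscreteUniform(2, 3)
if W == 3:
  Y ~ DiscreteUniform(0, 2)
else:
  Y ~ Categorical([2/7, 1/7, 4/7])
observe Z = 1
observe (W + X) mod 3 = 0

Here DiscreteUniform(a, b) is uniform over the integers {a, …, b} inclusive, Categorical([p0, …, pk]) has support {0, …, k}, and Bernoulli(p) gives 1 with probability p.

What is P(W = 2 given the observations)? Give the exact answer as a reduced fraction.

Enumerate traces; 12 have nonzero weight after conditioning:
  (W=2, X=1, Z=1, U=2, Y=0) weight 1/84
  (W=2, X=1, Z=1, U=2, Y=1) weight 1/168
  (W=2, X=1, Z=1, U=2, Y=2) weight 1/42
  (W=2, X=1, Z=1, U=3, Y=0) weight 1/84
  (W=2, X=1, Z=1, U=3, Y=1) weight 1/168
  (W=2, X=1, Z=1, U=3, Y=2) weight 1/42
  (W=3, X=0, Z=1, U=2, Y=0) weight 1/72
  (W=3, X=0, Z=1, U=2, Y=1) weight 1/72
  … 4 more
Group by W:
  weight(W=2) = 1/12
  weight(W=3) = 1/12
Total weight = 1/12 + 1/12 = 1/6
P(W=2 | obs) = 1/12 / 1/6 = 1/2
P(W=3 | obs) = 1/12 / 1/6 = 1/2

P(W = 2 | obs) = 1/2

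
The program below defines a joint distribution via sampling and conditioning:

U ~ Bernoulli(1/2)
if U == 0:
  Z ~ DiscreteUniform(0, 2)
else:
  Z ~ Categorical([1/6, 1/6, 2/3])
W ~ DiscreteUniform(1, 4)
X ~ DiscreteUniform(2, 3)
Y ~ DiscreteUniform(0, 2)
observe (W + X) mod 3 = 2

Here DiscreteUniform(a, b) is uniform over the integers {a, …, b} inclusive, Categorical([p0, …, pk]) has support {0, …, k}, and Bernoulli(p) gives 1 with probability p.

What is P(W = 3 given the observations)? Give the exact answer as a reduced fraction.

Enumerate traces; 36 have nonzero weight after conditioning:
  (U=0, Z=0, W=2, X=3, Y=0) weight 1/144
  (U=0, Z=0, W=2, X=3, Y=1) weight 1/144
  (U=0, Z=0, W=2, X=3, Y=2) weight 1/144
  (U=0, Z=0, W=3, X=2, Y=0) weight 1/144
  (U=0, Z=0, W=3, X=2, Y=1) weight 1/144
  (U=0, Z=0, W=3, X=2, Y=2) weight 1/144
  (U=0, Z=1, W=2, X=3, Y=0) weight 1/144
  (U=0, Z=1, W=2, X=3, Y=1) weight 1/144
  … 28 more
Group by W:
  weight(W=2) = 1/8
  weight(W=3) = 1/8
Total weight = 1/8 + 1/8 = 1/4
P(W=2 | obs) = 1/8 / 1/4 = 1/2
P(W=3 | obs) = 1/8 / 1/4 = 1/2

P(W = 3 | obs) = 1/2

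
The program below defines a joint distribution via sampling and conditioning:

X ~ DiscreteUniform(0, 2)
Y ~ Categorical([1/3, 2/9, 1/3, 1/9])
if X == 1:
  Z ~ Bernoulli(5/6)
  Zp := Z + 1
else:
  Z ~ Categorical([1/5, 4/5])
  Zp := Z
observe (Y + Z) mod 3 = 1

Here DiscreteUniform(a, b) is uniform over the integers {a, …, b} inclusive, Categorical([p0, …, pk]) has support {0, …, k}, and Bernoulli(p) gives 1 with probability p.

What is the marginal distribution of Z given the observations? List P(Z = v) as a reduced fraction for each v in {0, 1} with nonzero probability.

P(Z=0) = 17/163, P(Z=1) = 146/163

Enumerate traces; 9 have nonzero weight after conditioning:
  (X=0, Y=0, Z=1) weight 4/45
  (X=0, Y=1, Z=0) weight 2/135
  (X=0, Y=3, Z=1) weight 4/135
  (X=1, Y=0, Z=1) weight 5/54
  (X=1, Y=1, Z=0) weight 1/81
  (X=1, Y=3, Z=1) weight 5/162
  (X=2, Y=0, Z=1) weight 4/45
  (X=2, Y=1, Z=0) weight 2/135
  … 1 more
Group by Z:
  weight(Z=0) = 17/405
  weight(Z=1) = 146/405
Total weight = 17/405 + 146/405 = 163/405
P(Z=0 | obs) = 17/405 / 163/405 = 17/163
P(Z=1 | obs) = 146/405 / 163/405 = 146/163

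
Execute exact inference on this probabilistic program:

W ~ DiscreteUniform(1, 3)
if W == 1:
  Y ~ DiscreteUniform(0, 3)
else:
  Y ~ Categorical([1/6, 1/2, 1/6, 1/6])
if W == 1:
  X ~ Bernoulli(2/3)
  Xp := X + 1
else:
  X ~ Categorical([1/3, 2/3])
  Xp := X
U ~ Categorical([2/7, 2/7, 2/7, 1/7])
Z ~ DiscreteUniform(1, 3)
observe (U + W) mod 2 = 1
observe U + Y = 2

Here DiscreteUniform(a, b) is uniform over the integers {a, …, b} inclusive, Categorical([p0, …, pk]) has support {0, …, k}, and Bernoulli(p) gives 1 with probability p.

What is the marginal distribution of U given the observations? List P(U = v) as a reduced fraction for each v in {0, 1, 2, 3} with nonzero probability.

P(U=0) = 5/16, P(U=1) = 3/8, P(U=2) = 5/16

Enumerate traces; 30 have nonzero weight after conditioning:
  (W=1, Y=0, X=0, U=2, Z=1) weight 1/378
  (W=1, Y=0, X=0, U=2, Z=2) weight 1/378
  (W=1, Y=0, X=0, U=2, Z=3) weight 1/378
  (W=1, Y=0, X=1, U=2, Z=1) weight 1/189
  (W=1, Y=0, X=1, U=2, Z=2) weight 1/189
  (W=1, Y=0, X=1, U=2, Z=3) weight 1/189
  (W=1, Y=2, X=0, U=0, Z=1) weight 1/378
  (W=1, Y=2, X=0, U=0, Z=2) weight 1/378
  (W=2, Y=1, X=0, U=1, Z=1) weight 1/189
  … 21 more
Group by U:
  weight(U=0) = 5/126
  weight(U=1) = 1/21
  weight(U=2) = 5/126
Total weight = 5/126 + 1/21 + 5/126 = 8/63
P(U=0 | obs) = 5/126 / 8/63 = 5/16
P(U=1 | obs) = 1/21 / 8/63 = 3/8
P(U=2 | obs) = 5/126 / 8/63 = 5/16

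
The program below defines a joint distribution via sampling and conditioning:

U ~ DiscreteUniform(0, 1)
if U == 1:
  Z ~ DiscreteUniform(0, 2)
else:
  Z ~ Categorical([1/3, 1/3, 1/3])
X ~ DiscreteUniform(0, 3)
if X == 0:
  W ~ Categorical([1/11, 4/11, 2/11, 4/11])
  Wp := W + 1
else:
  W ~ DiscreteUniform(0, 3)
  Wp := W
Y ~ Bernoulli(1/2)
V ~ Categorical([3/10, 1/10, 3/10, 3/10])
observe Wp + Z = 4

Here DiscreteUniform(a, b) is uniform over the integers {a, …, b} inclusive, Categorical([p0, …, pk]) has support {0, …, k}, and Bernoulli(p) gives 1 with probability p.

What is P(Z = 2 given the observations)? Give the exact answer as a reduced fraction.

Enumerate traces; 144 have nonzero weight after conditioning:
  (U=0, Z=0, X=0, W=3, Y=0, V=0) weight 1/440
  (U=0, Z=0, X=0, W=3, Y=0, V=1) weight 1/1320
  (U=0, Z=0, X=0, W=3, Y=0, V=2) weight 1/440
  (U=0, Z=0, X=0, W=3, Y=0, V=3) weight 1/440
  (U=0, Z=0, X=0, W=3, Y=1, V=0) weight 1/440
  (U=0, Z=0, X=0, W=3, Y=1, V=1) weight 1/1320
  (U=0, Z=0, X=0, W=3, Y=1, V=2) weight 1/440
  (U=0, Z=0, X=0, W=3, Y=1, V=3) weight 1/440
  (U=0, Z=1, X=0, W=2, Y=0, V=0) weight 1/880
  (U=0, Z=2, X=0, W=1, Y=0, V=0) weight 1/440
  … 134 more
Group by Z:
  weight(Z=0) = 1/33
  weight(Z=1) = 41/528
  weight(Z=2) = 49/528
Total weight = 1/33 + 41/528 + 49/528 = 53/264
P(Z=0 | obs) = 1/33 / 53/264 = 8/53
P(Z=1 | obs) = 41/528 / 53/264 = 41/106
P(Z=2 | obs) = 49/528 / 53/264 = 49/106

P(Z = 2 | obs) = 49/106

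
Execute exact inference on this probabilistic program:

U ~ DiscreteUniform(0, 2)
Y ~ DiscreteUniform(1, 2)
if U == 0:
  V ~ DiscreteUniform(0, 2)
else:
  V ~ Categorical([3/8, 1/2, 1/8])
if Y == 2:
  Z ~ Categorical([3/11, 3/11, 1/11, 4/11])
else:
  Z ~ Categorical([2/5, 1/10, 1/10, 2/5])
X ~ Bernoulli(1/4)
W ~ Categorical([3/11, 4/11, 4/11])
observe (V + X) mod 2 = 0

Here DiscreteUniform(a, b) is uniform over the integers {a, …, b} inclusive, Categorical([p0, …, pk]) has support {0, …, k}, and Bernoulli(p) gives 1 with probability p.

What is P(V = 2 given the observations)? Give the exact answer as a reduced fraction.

Enumerate traces; 216 have nonzero weight after conditioning:
  (U=0, Y=1, V=0, Z=0, X=0, W=0) weight 1/220
  (U=0, Y=1, V=0, Z=0, X=0, W=1) weight 1/165
  (U=0, Y=1, V=0, Z=0, X=0, W=2) weight 1/165
  (U=0, Y=1, V=0, Z=1, X=0, W=0) weight 1/880
  (U=0, Y=1, V=0, Z=1, X=0, W=1) weight 1/660
  (U=0, Y=1, V=0, Z=1, X=0, W=2) weight 1/660
  (U=0, Y=1, V=0, Z=2, X=0, W=0) weight 1/880
  (U=0, Y=1, V=0, Z=2, X=0, W=1) weight 1/660
  (U=0, Y=1, V=1, Z=0, X=1, W=0) weight 1/660
  (U=0, Y=1, V=2, Z=0, X=0, W=0) weight 1/220
  … 206 more
Group by V:
  weight(V=0) = 13/48
  weight(V=1) = 1/9
  weight(V=2) = 7/48
Total weight = 13/48 + 1/9 + 7/48 = 19/36
P(V=0 | obs) = 13/48 / 19/36 = 39/76
P(V=1 | obs) = 1/9 / 19/36 = 4/19
P(V=2 | obs) = 7/48 / 19/36 = 21/76

P(V = 2 | obs) = 21/76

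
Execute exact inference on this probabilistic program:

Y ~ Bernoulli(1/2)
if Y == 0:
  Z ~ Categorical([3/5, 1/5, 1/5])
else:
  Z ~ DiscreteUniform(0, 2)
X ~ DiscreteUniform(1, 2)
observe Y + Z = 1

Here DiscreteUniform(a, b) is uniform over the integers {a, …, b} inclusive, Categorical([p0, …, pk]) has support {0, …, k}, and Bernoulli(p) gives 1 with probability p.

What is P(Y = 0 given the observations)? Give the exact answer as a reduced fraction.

Enumerate traces; 4 have nonzero weight after conditioning:
  (Y=0, Z=1, X=1) weight 1/20
  (Y=0, Z=1, X=2) weight 1/20
  (Y=1, Z=0, X=1) weight 1/12
  (Y=1, Z=0, X=2) weight 1/12
Group by Y:
  weight(Y=0) = 1/10
  weight(Y=1) = 1/6
Total weight = 1/10 + 1/6 = 4/15
P(Y=0 | obs) = 1/10 / 4/15 = 3/8
P(Y=1 | obs) = 1/6 / 4/15 = 5/8

P(Y = 0 | obs) = 3/8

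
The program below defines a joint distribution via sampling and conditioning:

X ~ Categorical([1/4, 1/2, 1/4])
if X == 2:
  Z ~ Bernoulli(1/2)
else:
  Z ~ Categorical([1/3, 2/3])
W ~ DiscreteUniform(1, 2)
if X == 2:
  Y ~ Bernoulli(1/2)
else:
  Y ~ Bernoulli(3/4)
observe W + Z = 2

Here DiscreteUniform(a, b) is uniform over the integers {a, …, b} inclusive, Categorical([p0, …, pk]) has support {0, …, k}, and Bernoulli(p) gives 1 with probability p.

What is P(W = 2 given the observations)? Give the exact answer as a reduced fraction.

Enumerate traces; 12 have nonzero weight after conditioning:
  (X=0, Z=0, W=2, Y=0) weight 1/96
  (X=0, Z=0, W=2, Y=1) weight 1/32
  (X=0, Z=1, W=1, Y=0) weight 1/48
  (X=0, Z=1, W=1, Y=1) weight 1/16
  (X=1, Z=0, W=2, Y=0) weight 1/48
  (X=1, Z=0, W=2, Y=1) weight 1/16
  (X=1, Z=1, W=1, Y=0) weight 1/24
  (X=1, Z=1, W=1, Y=1) weight 1/8
  … 4 more
Group by W:
  weight(W=1) = 5/16
  weight(W=2) = 3/16
Total weight = 5/16 + 3/16 = 1/2
P(W=1 | obs) = 5/16 / 1/2 = 5/8
P(W=2 | obs) = 3/16 / 1/2 = 3/8

P(W = 2 | obs) = 3/8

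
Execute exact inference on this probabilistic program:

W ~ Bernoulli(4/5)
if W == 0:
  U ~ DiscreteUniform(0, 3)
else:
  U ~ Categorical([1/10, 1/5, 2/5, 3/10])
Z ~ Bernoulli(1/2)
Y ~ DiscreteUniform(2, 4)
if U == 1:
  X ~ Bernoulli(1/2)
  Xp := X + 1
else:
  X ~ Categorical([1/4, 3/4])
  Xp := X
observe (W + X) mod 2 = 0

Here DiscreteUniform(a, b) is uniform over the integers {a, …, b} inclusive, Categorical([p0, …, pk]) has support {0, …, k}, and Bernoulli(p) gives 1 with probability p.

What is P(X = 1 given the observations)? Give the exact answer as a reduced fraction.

P(X = 1 | obs) = 224/249

Enumerate traces; 48 have nonzero weight after conditioning:
  (W=0, U=0, Z=0, Y=2, X=0) weight 1/480
  (W=0, U=0, Z=0, Y=3, X=0) weight 1/480
  (W=0, U=0, Z=0, Y=4, X=0) weight 1/480
  (W=0, U=0, Z=1, Y=2, X=0) weight 1/480
  (W=0, U=0, Z=1, Y=3, X=0) weight 1/480
  (W=0, U=0, Z=1, Y=4, X=0) weight 1/480
  (W=0, U=1, Z=0, Y=2, X=0) weight 1/240
  (W=0, U=1, Z=0, Y=3, X=0) weight 1/240
  (W=1, U=0, Z=0, Y=2, X=1) weight 1/100
  … 39 more
Group by X:
  weight(X=0) = 1/16
  weight(X=1) = 14/25
Total weight = 1/16 + 14/25 = 249/400
P(X=0 | obs) = 1/16 / 249/400 = 25/249
P(X=1 | obs) = 14/25 / 249/400 = 224/249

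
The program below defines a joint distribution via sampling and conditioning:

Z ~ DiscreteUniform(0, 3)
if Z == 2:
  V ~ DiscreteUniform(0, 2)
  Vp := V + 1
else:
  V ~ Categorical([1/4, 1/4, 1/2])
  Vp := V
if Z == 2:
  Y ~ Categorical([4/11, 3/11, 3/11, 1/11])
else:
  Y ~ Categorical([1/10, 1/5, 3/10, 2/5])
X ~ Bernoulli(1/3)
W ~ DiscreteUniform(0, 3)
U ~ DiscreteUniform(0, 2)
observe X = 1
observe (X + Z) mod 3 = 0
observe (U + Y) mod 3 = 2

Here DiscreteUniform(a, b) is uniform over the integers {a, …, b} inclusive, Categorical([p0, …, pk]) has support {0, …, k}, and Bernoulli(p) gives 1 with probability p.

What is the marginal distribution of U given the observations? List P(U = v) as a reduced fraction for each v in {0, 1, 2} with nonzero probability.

Enumerate traces; 48 have nonzero weight after conditioning:
  (Z=2, V=0, Y=0, X=1, W=0, U=2) weight 1/1188
  (Z=2, V=0, Y=0, X=1, W=1, U=2) weight 1/1188
  (Z=2, V=0, Y=0, X=1, W=2, U=2) weight 1/1188
  (Z=2, V=0, Y=0, X=1, W=3, U=2) weight 1/1188
  (Z=2, V=0, Y=1, X=1, W=0, U=1) weight 1/1584
  (Z=2, V=0, Y=1, X=1, W=1, U=1) weight 1/1584
  (Z=2, V=0, Y=1, X=1, W=2, U=1) weight 1/1584
  (Z=2, V=0, Y=1, X=1, W=3, U=1) weight 1/1584
  (Z=2, V=0, Y=2, X=1, W=0, U=0) weight 1/1584
  … 39 more
Group by U:
  weight(U=0) = 1/132
  weight(U=1) = 1/132
  weight(U=2) = 5/396
Total weight = 1/132 + 1/132 + 5/396 = 1/36
P(U=0 | obs) = 1/132 / 1/36 = 3/11
P(U=1 | obs) = 1/132 / 1/36 = 3/11
P(U=2 | obs) = 5/396 / 1/36 = 5/11

P(U=0) = 3/11, P(U=1) = 3/11, P(U=2) = 5/11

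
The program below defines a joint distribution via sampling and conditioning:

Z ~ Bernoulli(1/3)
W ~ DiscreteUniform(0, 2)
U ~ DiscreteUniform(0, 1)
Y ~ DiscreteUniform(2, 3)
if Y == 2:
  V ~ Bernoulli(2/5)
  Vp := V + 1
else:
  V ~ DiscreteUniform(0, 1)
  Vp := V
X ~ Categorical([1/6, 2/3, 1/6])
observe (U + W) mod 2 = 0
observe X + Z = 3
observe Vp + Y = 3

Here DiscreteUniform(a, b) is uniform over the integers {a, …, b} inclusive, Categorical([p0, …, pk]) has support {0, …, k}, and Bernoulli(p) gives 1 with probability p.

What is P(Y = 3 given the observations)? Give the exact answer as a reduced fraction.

Enumerate traces; 6 have nonzero weight after conditioning:
  (Z=1, W=0, U=0, Y=2, V=0, X=2) weight 1/360
  (Z=1, W=0, U=0, Y=3, V=0, X=2) weight 1/432
  (Z=1, W=1, U=1, Y=2, V=0, X=2) weight 1/360
  (Z=1, W=1, U=1, Y=3, V=0, X=2) weight 1/432
  (Z=1, W=2, U=0, Y=2, V=0, X=2) weight 1/360
  (Z=1, W=2, U=0, Y=3, V=0, X=2) weight 1/432
Group by Y:
  weight(Y=2) = 1/120
  weight(Y=3) = 1/144
Total weight = 1/120 + 1/144 = 11/720
P(Y=2 | obs) = 1/120 / 11/720 = 6/11
P(Y=3 | obs) = 1/144 / 11/720 = 5/11

P(Y = 3 | obs) = 5/11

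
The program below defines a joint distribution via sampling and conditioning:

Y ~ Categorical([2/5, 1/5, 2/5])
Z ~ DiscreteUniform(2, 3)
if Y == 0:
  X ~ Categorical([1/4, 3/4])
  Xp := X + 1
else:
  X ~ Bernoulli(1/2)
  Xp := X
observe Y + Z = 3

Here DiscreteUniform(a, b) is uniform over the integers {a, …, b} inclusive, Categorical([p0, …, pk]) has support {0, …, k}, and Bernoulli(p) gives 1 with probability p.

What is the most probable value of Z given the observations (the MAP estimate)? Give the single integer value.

Enumerate traces; 4 have nonzero weight after conditioning:
  (Y=0, Z=3, X=0) weight 1/20
  (Y=0, Z=3, X=1) weight 3/20
  (Y=1, Z=2, X=0) weight 1/20
  (Y=1, Z=2, X=1) weight 1/20
Group by Z:
  weight(Z=2) = 1/10
  weight(Z=3) = 1/5
Total weight = 1/10 + 1/5 = 3/10
P(Z=2 | obs) = 1/10 / 3/10 = 1/3
P(Z=3 | obs) = 1/5 / 3/10 = 2/3
argmax = 3

argmax_v P(Z = v | obs) = 3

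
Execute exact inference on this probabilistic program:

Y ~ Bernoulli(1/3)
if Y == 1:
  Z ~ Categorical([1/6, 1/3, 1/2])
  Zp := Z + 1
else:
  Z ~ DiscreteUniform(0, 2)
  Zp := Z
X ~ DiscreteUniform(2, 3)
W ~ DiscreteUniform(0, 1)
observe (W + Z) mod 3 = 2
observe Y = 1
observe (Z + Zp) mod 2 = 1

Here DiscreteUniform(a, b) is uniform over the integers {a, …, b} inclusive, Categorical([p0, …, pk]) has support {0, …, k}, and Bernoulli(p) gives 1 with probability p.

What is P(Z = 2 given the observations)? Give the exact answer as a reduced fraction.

Enumerate traces; 4 have nonzero weight after conditioning:
  (Y=1, Z=1, X=2, W=1) weight 1/36
  (Y=1, Z=1, X=3, W=1) weight 1/36
  (Y=1, Z=2, X=2, W=0) weight 1/24
  (Y=1, Z=2, X=3, W=0) weight 1/24
Group by Z:
  weight(Z=1) = 1/18
  weight(Z=2) = 1/12
Total weight = 1/18 + 1/12 = 5/36
P(Z=1 | obs) = 1/18 / 5/36 = 2/5
P(Z=2 | obs) = 1/12 / 5/36 = 3/5

P(Z = 2 | obs) = 3/5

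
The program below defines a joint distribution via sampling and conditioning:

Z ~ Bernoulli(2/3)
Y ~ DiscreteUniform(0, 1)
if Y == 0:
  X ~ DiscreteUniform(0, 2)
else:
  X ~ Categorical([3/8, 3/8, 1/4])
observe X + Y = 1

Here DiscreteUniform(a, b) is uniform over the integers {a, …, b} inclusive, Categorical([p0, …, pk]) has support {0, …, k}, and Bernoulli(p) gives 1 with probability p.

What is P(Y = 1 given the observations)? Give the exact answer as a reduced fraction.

P(Y = 1 | obs) = 9/17

Enumerate traces; 4 have nonzero weight after conditioning:
  (Z=0, Y=0, X=1) weight 1/18
  (Z=0, Y=1, X=0) weight 1/16
  (Z=1, Y=0, X=1) weight 1/9
  (Z=1, Y=1, X=0) weight 1/8
Group by Y:
  weight(Y=0) = 1/6
  weight(Y=1) = 3/16
Total weight = 1/6 + 3/16 = 17/48
P(Y=0 | obs) = 1/6 / 17/48 = 8/17
P(Y=1 | obs) = 3/16 / 17/48 = 9/17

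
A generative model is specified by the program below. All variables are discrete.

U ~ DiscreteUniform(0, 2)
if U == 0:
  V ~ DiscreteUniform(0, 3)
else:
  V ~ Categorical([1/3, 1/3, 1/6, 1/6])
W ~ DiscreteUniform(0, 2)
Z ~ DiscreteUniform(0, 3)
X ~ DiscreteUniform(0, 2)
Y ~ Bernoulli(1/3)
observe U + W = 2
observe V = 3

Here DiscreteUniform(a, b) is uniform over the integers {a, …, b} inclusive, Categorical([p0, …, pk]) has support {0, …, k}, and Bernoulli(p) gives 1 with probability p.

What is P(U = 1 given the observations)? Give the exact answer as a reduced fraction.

P(U = 1 | obs) = 2/7

Enumerate traces; 72 have nonzero weight after conditioning:
  (U=0, V=3, W=2, Z=0, X=0, Y=0) weight 1/648
  (U=0, V=3, W=2, Z=0, X=0, Y=1) weight 1/1296
  (U=0, V=3, W=2, Z=0, X=1, Y=0) weight 1/648
  (U=0, V=3, W=2, Z=0, X=1, Y=1) weight 1/1296
  (U=0, V=3, W=2, Z=0, X=2, Y=0) weight 1/648
  (U=0, V=3, W=2, Z=0, X=2, Y=1) weight 1/1296
  (U=0, V=3, W=2, Z=1, X=0, Y=0) weight 1/648
  (U=0, V=3, W=2, Z=1, X=0, Y=1) weight 1/1296
  (U=1, V=3, W=1, Z=0, X=0, Y=0) weight 1/972
  (U=2, V=3, W=0, Z=0, X=0, Y=0) weight 1/972
  … 62 more
Group by U:
  weight(U=0) = 1/36
  weight(U=1) = 1/54
  weight(U=2) = 1/54
Total weight = 1/36 + 1/54 + 1/54 = 7/108
P(U=0 | obs) = 1/36 / 7/108 = 3/7
P(U=1 | obs) = 1/54 / 7/108 = 2/7
P(U=2 | obs) = 1/54 / 7/108 = 2/7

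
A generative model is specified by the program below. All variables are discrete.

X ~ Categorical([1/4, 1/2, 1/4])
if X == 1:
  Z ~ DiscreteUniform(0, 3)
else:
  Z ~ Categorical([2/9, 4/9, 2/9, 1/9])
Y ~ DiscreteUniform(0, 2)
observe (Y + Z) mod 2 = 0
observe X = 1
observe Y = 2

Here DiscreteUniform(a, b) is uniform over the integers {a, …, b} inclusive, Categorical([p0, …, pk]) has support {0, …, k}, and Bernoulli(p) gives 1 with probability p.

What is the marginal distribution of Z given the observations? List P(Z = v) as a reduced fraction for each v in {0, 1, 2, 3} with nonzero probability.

Enumerate traces; 2 have nonzero weight after conditioning:
  (X=1, Z=0, Y=2) weight 1/24
  (X=1, Z=2, Y=2) weight 1/24
Group by Z:
  weight(Z=0) = 1/24
  weight(Z=2) = 1/24
Total weight = 1/24 + 1/24 = 1/12
P(Z=0 | obs) = 1/24 / 1/12 = 1/2
P(Z=2 | obs) = 1/24 / 1/12 = 1/2

P(Z=0) = 1/2, P(Z=2) = 1/2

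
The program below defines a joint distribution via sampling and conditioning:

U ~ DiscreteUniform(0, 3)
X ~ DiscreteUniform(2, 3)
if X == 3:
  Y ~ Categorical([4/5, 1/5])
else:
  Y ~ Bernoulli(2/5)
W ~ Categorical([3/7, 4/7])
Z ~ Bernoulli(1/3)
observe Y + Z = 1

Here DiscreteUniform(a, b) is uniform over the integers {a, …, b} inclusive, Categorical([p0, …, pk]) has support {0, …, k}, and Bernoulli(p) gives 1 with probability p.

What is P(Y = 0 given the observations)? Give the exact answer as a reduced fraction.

P(Y = 0 | obs) = 7/13

Enumerate traces; 32 have nonzero weight after conditioning:
  (U=0, X=2, Y=0, W=0, Z=1) weight 3/280
  (U=0, X=2, Y=0, W=1, Z=1) weight 1/70
  (U=0, X=2, Y=1, W=0, Z=0) weight 1/70
  (U=0, X=2, Y=1, W=1, Z=0) weight 2/105
  (U=0, X=3, Y=0, W=0, Z=1) weight 1/70
  (U=0, X=3, Y=0, W=1, Z=1) weight 2/105
  (U=0, X=3, Y=1, W=0, Z=0) weight 1/140
  (U=0, X=3, Y=1, W=1, Z=0) weight 1/105
  … 24 more
Group by Y:
  weight(Y=0) = 7/30
  weight(Y=1) = 1/5
Total weight = 7/30 + 1/5 = 13/30
P(Y=0 | obs) = 7/30 / 13/30 = 7/13
P(Y=1 | obs) = 1/5 / 13/30 = 6/13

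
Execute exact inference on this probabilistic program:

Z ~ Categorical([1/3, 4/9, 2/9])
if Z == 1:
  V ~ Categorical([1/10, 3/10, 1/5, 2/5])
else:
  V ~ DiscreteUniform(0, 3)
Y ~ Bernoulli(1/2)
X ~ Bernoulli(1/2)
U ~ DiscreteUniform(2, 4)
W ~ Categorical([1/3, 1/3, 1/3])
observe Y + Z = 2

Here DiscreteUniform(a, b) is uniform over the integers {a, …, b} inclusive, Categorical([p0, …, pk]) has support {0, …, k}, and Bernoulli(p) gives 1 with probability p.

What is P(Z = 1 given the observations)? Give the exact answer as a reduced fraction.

Enumerate traces; 144 have nonzero weight after conditioning:
  (Z=1, V=0, Y=1, X=0, U=2, W=0) weight 1/810
  (Z=1, V=0, Y=1, X=0, U=2, W=1) weight 1/810
  (Z=1, V=0, Y=1, X=0, U=2, W=2) weight 1/810
  (Z=1, V=0, Y=1, X=0, U=3, W=0) weight 1/810
  (Z=1, V=0, Y=1, X=0, U=3, W=1) weight 1/810
  (Z=1, V=0, Y=1, X=0, U=3, W=2) weight 1/810
  (Z=1, V=0, Y=1, X=0, U=4, W=0) weight 1/810
  (Z=1, V=0, Y=1, X=0, U=4, W=1) weight 1/810
  (Z=2, V=0, Y=0, X=0, U=2, W=0) weight 1/648
  … 135 more
Group by Z:
  weight(Z=1) = 2/9
  weight(Z=2) = 1/9
Total weight = 2/9 + 1/9 = 1/3
P(Z=1 | obs) = 2/9 / 1/3 = 2/3
P(Z=2 | obs) = 1/9 / 1/3 = 1/3

P(Z = 1 | obs) = 2/3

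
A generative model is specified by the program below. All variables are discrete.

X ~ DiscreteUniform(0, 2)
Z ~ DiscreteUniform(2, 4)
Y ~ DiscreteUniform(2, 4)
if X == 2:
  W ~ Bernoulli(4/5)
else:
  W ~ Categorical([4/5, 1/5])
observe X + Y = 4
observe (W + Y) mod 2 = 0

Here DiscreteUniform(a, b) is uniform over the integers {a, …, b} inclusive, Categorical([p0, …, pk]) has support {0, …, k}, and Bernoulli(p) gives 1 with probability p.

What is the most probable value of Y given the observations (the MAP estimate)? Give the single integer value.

Enumerate traces; 9 have nonzero weight after conditioning:
  (X=0, Z=2, Y=4, W=0) weight 4/135
  (X=0, Z=3, Y=4, W=0) weight 4/135
  (X=0, Z=4, Y=4, W=0) weight 4/135
  (X=1, Z=2, Y=3, W=1) weight 1/135
  (X=1, Z=3, Y=3, W=1) weight 1/135
  (X=1, Z=4, Y=3, W=1) weight 1/135
  (X=2, Z=2, Y=2, W=0) weight 1/135
  (X=2, Z=3, Y=2, W=0) weight 1/135
  … 1 more
Group by Y:
  weight(Y=2) = 1/45
  weight(Y=3) = 1/45
  weight(Y=4) = 4/45
Total weight = 1/45 + 1/45 + 4/45 = 2/15
P(Y=2 | obs) = 1/45 / 2/15 = 1/6
P(Y=3 | obs) = 1/45 / 2/15 = 1/6
P(Y=4 | obs) = 4/45 / 2/15 = 2/3
argmax = 4

argmax_v P(Y = v | obs) = 4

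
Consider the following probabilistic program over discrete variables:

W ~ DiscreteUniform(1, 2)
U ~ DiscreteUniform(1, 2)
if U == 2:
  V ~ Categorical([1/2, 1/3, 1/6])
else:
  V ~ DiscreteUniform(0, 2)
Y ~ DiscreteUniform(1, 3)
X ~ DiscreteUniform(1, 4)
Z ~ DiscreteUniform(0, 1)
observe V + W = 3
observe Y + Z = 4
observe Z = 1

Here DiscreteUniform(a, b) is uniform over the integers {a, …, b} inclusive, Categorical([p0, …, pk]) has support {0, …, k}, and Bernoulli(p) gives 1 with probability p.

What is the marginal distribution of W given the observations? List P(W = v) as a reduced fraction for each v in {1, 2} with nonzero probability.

Enumerate traces; 16 have nonzero weight after conditioning:
  (W=1, U=1, V=2, Y=3, X=1, Z=1) weight 1/288
  (W=1, U=1, V=2, Y=3, X=2, Z=1) weight 1/288
  (W=1, U=1, V=2, Y=3, X=3, Z=1) weight 1/288
  (W=1, U=1, V=2, Y=3, X=4, Z=1) weight 1/288
  (W=1, U=2, V=2, Y=3, X=1, Z=1) weight 1/576
  (W=1, U=2, V=2, Y=3, X=2, Z=1) weight 1/576
  (W=1, U=2, V=2, Y=3, X=3, Z=1) weight 1/576
  (W=1, U=2, V=2, Y=3, X=4, Z=1) weight 1/576
  (W=2, U=1, V=1, Y=3, X=1, Z=1) weight 1/288
  … 7 more
Group by W:
  weight(W=1) = 1/48
  weight(W=2) = 1/36
Total weight = 1/48 + 1/36 = 7/144
P(W=1 | obs) = 1/48 / 7/144 = 3/7
P(W=2 | obs) = 1/36 / 7/144 = 4/7

P(W=1) = 3/7, P(W=2) = 4/7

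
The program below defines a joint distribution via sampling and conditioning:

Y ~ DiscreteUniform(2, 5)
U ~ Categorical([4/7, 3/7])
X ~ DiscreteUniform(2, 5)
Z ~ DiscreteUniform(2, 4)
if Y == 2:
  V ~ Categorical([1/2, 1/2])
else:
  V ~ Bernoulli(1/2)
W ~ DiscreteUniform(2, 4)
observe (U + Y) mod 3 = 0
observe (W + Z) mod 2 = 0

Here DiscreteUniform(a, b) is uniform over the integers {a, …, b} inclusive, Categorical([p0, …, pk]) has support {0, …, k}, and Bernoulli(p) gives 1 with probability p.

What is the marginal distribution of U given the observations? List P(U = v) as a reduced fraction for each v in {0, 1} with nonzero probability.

Enumerate traces; 120 have nonzero weight after conditioning:
  (Y=2, U=1, X=2, Z=2, V=0, W=2) weight 1/672
  (Y=2, U=1, X=2, Z=2, V=0, W=4) weight 1/672
  (Y=2, U=1, X=2, Z=2, V=1, W=2) weight 1/672
  (Y=2, U=1, X=2, Z=2, V=1, W=4) weight 1/672
  (Y=2, U=1, X=2, Z=3, V=0, W=3) weight 1/672
  (Y=2, U=1, X=2, Z=3, V=1, W=3) weight 1/672
  (Y=2, U=1, X=2, Z=4, V=0, W=2) weight 1/672
  (Y=2, U=1, X=2, Z=4, V=0, W=4) weight 1/672
  (Y=3, U=0, X=2, Z=2, V=0, W=2) weight 1/504
  … 111 more
Group by U:
  weight(U=0) = 5/63
  weight(U=1) = 5/42
Total weight = 5/63 + 5/42 = 25/126
P(U=0 | obs) = 5/63 / 25/126 = 2/5
P(U=1 | obs) = 5/42 / 25/126 = 3/5

P(U=0) = 2/5, P(U=1) = 3/5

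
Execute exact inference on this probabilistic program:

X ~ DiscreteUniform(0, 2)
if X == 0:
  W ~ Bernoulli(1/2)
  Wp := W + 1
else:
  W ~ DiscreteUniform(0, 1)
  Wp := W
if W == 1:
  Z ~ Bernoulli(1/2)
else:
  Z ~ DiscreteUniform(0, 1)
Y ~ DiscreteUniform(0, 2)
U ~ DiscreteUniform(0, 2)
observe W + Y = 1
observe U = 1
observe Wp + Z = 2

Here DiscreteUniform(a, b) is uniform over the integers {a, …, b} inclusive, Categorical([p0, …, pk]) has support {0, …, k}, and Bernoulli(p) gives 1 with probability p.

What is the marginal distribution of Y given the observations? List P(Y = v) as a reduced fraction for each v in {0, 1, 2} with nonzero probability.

P(Y=0) = 3/4, P(Y=1) = 1/4

Enumerate traces; 4 have nonzero weight after conditioning:
  (X=0, W=0, Z=1, Y=1, U=1) weight 1/108
  (X=0, W=1, Z=0, Y=0, U=1) weight 1/108
  (X=1, W=1, Z=1, Y=0, U=1) weight 1/108
  (X=2, W=1, Z=1, Y=0, U=1) weight 1/108
Group by Y:
  weight(Y=0) = 1/36
  weight(Y=1) = 1/108
Total weight = 1/36 + 1/108 = 1/27
P(Y=0 | obs) = 1/36 / 1/27 = 3/4
P(Y=1 | obs) = 1/108 / 1/27 = 1/4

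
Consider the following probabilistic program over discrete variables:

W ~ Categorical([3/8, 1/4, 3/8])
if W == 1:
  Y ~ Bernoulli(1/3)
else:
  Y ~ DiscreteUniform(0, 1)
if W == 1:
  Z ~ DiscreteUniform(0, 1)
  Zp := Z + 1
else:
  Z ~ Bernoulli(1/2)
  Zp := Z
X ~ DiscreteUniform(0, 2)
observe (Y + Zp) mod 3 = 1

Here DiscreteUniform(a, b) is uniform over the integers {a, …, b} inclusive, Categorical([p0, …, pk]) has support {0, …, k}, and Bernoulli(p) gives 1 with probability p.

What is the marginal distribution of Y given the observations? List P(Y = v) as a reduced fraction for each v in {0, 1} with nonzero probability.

Enumerate traces; 15 have nonzero weight after conditioning:
  (W=0, Y=0, Z=1, X=0) weight 1/32
  (W=0, Y=0, Z=1, X=1) weight 1/32
  (W=0, Y=0, Z=1, X=2) weight 1/32
  (W=0, Y=1, Z=0, X=0) weight 1/32
  (W=0, Y=1, Z=0, X=1) weight 1/32
  (W=0, Y=1, Z=0, X=2) weight 1/32
  (W=1, Y=0, Z=0, X=0) weight 1/36
  (W=1, Y=0, Z=0, X=1) weight 1/36
  … 7 more
Group by Y:
  weight(Y=0) = 13/48
  weight(Y=1) = 3/16
Total weight = 13/48 + 3/16 = 11/24
P(Y=0 | obs) = 13/48 / 11/24 = 13/22
P(Y=1 | obs) = 3/16 / 11/24 = 9/22

P(Y=0) = 13/22, P(Y=1) = 9/22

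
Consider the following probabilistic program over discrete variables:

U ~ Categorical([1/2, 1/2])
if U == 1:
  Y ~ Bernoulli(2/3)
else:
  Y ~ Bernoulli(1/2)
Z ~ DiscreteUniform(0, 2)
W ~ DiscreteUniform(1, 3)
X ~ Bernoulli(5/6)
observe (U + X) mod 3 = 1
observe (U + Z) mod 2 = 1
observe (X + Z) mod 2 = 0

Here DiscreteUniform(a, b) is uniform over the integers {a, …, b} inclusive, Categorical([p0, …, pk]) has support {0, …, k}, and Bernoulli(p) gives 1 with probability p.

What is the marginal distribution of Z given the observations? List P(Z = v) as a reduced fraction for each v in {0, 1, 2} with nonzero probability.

Enumerate traces; 18 have nonzero weight after conditioning:
  (U=0, Y=0, Z=1, W=1, X=1) weight 5/216
  (U=0, Y=0, Z=1, W=2, X=1) weight 5/216
  (U=0, Y=0, Z=1, W=3, X=1) weight 5/216
  (U=0, Y=1, Z=1, W=1, X=1) weight 5/216
  (U=0, Y=1, Z=1, W=2, X=1) weight 5/216
  (U=0, Y=1, Z=1, W=3, X=1) weight 5/216
  (U=1, Y=0, Z=0, W=1, X=0) weight 1/324
  (U=1, Y=0, Z=0, W=2, X=0) weight 1/324
  (U=1, Y=0, Z=2, W=1, X=0) weight 1/324
  … 9 more
Group by Z:
  weight(Z=0) = 1/36
  weight(Z=1) = 5/36
  weight(Z=2) = 1/36
Total weight = 1/36 + 5/36 + 1/36 = 7/36
P(Z=0 | obs) = 1/36 / 7/36 = 1/7
P(Z=1 | obs) = 5/36 / 7/36 = 5/7
P(Z=2 | obs) = 1/36 / 7/36 = 1/7

P(Z=0) = 1/7, P(Z=1) = 5/7, P(Z=2) = 1/7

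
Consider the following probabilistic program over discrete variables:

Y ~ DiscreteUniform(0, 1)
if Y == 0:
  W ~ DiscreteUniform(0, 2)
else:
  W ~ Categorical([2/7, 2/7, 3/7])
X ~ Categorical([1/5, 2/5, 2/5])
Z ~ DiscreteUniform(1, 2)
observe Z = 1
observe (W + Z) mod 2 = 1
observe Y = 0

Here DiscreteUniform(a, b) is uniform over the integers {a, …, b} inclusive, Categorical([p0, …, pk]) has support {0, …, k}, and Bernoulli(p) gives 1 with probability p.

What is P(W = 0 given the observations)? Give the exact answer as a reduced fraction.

P(W = 0 | obs) = 1/2

Enumerate traces; 6 have nonzero weight after conditioning:
  (Y=0, W=0, X=0, Z=1) weight 1/60
  (Y=0, W=0, X=1, Z=1) weight 1/30
  (Y=0, W=0, X=2, Z=1) weight 1/30
  (Y=0, W=2, X=0, Z=1) weight 1/60
  (Y=0, W=2, X=1, Z=1) weight 1/30
  (Y=0, W=2, X=2, Z=1) weight 1/30
Group by W:
  weight(W=0) = 1/12
  weight(W=2) = 1/12
Total weight = 1/12 + 1/12 = 1/6
P(W=0 | obs) = 1/12 / 1/6 = 1/2
P(W=2 | obs) = 1/12 / 1/6 = 1/2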